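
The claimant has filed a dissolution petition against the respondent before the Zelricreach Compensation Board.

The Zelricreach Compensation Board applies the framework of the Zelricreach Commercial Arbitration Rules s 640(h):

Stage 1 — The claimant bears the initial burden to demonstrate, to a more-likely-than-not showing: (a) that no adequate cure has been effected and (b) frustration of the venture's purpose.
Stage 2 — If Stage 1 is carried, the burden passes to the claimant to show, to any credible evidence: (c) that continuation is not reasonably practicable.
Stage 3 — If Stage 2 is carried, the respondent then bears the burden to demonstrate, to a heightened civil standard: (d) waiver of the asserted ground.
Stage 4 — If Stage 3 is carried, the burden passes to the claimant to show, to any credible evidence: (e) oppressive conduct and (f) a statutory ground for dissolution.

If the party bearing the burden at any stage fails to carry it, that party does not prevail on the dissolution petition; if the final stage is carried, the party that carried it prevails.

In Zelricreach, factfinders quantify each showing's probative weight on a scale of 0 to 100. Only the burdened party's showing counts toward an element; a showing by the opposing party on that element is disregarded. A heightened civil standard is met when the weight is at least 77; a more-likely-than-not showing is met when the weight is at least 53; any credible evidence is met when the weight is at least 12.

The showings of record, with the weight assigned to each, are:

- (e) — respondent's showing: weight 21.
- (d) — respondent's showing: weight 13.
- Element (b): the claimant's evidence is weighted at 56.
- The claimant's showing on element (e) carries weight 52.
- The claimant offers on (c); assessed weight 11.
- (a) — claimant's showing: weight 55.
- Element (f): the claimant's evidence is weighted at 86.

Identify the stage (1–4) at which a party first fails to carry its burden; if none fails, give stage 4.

Stage 1 — burden on claimant; standard: a more-likely-than-not showing (weight is at least 53).
    (a): 55 ≥ 53 [met]
    (b): 56 ≥ 53 [met]
  Stage 1 carried; the burden remains with the claimant.
Stage 2 — burden on claimant; standard: any credible evidence (weight is at least 12).
    (c): 11 < 12 [not met]
  Not every element is met, so the claimant fails to carry Stage 2.
The analysis ends at Stage 2; the respondent prevails.

stage 2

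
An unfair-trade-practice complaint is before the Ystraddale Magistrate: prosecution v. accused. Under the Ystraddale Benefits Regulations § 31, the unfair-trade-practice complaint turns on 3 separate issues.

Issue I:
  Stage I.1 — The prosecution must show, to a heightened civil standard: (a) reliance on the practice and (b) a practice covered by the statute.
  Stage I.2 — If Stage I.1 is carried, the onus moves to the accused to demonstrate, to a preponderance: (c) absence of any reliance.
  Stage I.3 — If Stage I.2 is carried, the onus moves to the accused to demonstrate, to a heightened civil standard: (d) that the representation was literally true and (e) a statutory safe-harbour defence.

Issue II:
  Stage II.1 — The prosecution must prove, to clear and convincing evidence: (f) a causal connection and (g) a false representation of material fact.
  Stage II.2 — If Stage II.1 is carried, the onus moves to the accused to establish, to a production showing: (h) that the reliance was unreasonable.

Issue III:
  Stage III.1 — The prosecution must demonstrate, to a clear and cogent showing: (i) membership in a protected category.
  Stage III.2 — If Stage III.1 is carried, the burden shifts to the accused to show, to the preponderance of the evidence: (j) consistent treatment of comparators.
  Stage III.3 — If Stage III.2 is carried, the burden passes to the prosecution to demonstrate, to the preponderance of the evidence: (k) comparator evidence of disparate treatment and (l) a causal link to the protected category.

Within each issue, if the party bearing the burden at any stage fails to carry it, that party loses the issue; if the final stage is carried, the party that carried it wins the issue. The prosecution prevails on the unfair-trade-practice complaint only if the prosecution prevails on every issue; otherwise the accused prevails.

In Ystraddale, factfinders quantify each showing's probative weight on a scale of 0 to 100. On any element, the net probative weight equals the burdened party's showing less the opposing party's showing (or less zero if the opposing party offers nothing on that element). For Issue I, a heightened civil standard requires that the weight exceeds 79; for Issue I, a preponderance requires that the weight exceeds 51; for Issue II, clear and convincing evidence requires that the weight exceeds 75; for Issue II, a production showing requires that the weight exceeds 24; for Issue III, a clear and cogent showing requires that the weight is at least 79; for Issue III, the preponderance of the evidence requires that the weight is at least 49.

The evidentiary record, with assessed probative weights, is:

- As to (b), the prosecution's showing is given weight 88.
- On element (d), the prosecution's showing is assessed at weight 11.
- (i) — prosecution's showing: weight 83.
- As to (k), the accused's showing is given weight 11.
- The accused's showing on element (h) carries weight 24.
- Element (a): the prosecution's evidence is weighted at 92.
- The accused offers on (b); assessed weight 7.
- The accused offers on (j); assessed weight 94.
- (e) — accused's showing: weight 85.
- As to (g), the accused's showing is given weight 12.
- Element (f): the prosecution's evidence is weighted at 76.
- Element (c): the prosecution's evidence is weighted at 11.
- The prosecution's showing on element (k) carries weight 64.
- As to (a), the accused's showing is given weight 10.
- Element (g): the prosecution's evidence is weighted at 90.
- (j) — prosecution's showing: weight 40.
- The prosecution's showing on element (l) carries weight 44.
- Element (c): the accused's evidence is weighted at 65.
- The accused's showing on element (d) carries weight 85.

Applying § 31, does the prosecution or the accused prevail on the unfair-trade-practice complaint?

— Issue I —
Stage I.1 — burden on prosecution; standard: a heightened civil standard (weight exceeds 79).
    (a): 92 − 10 = 82 > 79 [met]
    (b): 88 − 7 = 81 > 79 [met]
  Stage I.1 carried; the burden shifts to the accused.
Stage I.2 — burden on accused; standard: a preponderance (weight exceeds 51).
    (c): 65 − 11 = 54 > 51 [met]
  All elements met. The accused retains the burden for Stage I.3.
Stage I.3 — burden on accused; standard: a heightened civil standard (weight exceeds 79).
    (d): 85 − 11 = 74 ≤ 79 [not met]
    (e): 85 > 79 [met]
  Stage I.3 not carried; the accused fails its burden.
The prosecution prevails on this issue.
— Issue II —
At Stage II.1 the prosecution must meet clear and convincing evidence (weight exceeds 75): on (f) the weight is 76, which does exceed 75, so (f) meets the standard; on (g) the weight is 90 less the opposing 12 gives net 78, which does exceed 75, so (g) meets the standard.
  All elements met. The burden passes to the accused.
At Stage II.2 the accused must meet a production showing (weight exceeds 24): on (h) the weight is 24, ≤ 24, so (h) does not meet the standard.
  Not every element is met, so the accused fails to carry Stage II.2.
The prosecution prevails on this issue.
— Issue III —
Stage III.1 (prosecution, a clear and cogent showing, weight is at least 79): (i) 83 ≥ 79 — meets.
  Stage III.1 carried; the burden shifts to the accused.
Stage III.2 (accused, the preponderance of the evidence, weight is at least 49): (j) net 94−40=54 ≥ 49 — meets.
  Stage III.2 is satisfied; the onus moves to the prosecution.
Stage III.3 (prosecution, the preponderance of the evidence, weight is at least 49): (k) net 64−11=53 ≥ 49 — meets; (l) 44 < 49 — fails.
  Stage III.3 not carried; the prosecution fails its burden.
The analysis ends at Stage III.3; the accused prevails on this issue.
Per-issue: Issue I → prosecution; Issue II → prosecution; Issue III → accused. The prosecution must prevail on every issue; overall, the accused prevails.

accused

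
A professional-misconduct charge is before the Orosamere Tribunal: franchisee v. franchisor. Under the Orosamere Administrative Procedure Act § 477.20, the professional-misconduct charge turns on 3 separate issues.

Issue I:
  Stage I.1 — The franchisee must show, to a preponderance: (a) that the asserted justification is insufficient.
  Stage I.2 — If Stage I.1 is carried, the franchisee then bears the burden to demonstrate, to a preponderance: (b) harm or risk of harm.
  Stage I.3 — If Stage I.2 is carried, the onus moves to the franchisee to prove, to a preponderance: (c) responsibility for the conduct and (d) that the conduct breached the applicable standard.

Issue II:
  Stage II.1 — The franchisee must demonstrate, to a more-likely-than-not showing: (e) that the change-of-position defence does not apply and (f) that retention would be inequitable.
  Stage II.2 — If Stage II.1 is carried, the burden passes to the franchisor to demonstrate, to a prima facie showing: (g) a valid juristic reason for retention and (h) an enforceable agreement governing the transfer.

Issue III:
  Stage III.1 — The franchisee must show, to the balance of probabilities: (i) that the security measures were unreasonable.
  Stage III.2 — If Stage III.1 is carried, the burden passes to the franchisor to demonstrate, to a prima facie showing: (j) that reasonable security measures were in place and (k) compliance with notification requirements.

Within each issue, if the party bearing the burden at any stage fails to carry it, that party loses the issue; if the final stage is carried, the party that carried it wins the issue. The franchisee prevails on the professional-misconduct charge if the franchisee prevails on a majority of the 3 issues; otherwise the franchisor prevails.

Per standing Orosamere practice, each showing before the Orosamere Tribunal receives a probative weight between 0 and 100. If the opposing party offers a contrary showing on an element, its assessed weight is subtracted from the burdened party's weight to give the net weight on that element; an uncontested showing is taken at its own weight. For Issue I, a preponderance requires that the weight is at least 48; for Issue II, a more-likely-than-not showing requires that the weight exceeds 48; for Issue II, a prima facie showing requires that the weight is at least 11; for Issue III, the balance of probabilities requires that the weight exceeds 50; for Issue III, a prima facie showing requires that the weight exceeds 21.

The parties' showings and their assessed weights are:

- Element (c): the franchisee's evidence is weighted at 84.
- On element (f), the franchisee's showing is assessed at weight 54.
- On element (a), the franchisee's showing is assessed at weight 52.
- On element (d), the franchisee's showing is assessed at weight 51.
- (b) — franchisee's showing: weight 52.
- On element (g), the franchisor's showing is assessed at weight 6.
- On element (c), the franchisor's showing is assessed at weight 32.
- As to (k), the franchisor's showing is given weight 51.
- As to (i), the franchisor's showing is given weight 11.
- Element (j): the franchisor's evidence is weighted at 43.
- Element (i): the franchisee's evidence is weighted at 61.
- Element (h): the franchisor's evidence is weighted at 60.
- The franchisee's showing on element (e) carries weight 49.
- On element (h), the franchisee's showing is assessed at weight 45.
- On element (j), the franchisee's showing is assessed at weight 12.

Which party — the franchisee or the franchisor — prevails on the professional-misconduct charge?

franchisee

— Issue I —
At Stage I.1 the franchisee must meet a preponderance (weight is at least 48): on (a) the weight is 52, ≥ 48, so (a) meets the standard.
  Stage I.1 is satisfied; the franchisee continues to bear the burden.
At Stage I.2 the franchisee must meet a preponderance (weight is at least 48): on (b) the weight is 52, ≥ 48, so (b) meets the standard.
  All elements met. The franchisee retains the burden for Stage I.3.
At Stage I.3 the franchisee must meet a preponderance (weight is at least 48): on (c) the weight is 84 less the opposing 32 gives net 52, which does reach 48, so (c) meets the standard; on (d) the weight is 51, which does reach 48, so (d) meets the standard.
  Stage I.3 carried; the final stage is satisfied.
With every stage satisfied, the franchisee prevails on this issue.
— Issue II —
Stage II.1 (franchisee, a more-likely-than-not showing, weight exceeds 48): (e) 49 > 48 — meets; (f) 54 > 48 — meets.
  Stage II.1 is satisfied; the onus moves to the franchisor.
Stage II.2 (franchisor, a prima facie showing, weight is at least 11): (g) 6 < 11 — fails; (h) net 60−45=15 ≥ 11 — meets.
  The franchisor does not carry Stage II.2.
The analysis ends at Stage II.2; the franchisee prevails on this issue.
— Issue III —
At Stage III.1 the franchisee must meet the balance of probabilities (weight exceeds 50): on (i) the weight is 61 less the opposing 11 gives net 50, ≤ 50, so (i) does not meet the standard.
  The franchisee does not carry Stage III.1.
So the franchisor prevails on this issue.
Per-issue: Issue I → franchisee; Issue II → franchisee; Issue III → franchisor. The franchisee must prevail on a majority of issues; overall, the franchisee prevails.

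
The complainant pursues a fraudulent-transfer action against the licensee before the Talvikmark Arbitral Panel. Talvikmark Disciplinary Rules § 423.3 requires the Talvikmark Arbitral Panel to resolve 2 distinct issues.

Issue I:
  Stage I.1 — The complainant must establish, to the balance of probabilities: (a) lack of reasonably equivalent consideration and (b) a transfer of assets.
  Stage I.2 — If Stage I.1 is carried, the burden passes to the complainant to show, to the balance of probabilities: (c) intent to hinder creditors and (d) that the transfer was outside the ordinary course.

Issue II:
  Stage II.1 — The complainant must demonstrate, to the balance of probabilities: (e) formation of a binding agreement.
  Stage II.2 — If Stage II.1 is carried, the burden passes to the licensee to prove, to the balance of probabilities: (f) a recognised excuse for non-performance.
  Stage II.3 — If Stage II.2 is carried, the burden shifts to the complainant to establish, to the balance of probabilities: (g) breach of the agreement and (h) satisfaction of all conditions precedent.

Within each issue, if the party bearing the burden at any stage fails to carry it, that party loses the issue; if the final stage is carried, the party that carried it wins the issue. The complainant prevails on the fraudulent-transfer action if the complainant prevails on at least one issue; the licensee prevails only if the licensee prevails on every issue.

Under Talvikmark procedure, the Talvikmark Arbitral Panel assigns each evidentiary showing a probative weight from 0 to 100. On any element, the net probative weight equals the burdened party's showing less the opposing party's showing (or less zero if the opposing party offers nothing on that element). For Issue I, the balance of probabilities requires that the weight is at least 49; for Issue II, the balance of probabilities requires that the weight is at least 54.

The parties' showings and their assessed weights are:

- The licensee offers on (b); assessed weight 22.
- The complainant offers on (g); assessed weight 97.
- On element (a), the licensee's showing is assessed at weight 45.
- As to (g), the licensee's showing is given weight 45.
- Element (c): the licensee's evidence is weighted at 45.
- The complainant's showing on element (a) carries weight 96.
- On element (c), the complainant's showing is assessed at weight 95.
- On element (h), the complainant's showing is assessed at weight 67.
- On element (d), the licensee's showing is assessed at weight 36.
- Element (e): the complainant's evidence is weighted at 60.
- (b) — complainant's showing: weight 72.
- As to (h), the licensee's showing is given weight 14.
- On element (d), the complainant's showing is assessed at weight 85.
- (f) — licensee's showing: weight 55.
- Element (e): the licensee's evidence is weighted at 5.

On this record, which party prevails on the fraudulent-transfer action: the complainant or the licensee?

complainant

— Issue I —
At Stage I.1 the complainant must meet the balance of probabilities (weight is at least 49): on (a) the weight is 96 less the opposing 45 gives net 51, ≥ 49, so (a) meets the standard; on (b) the weight is 72 less the opposing 22 gives net 50, ≥ 49, so (b) meets the standard.
  Stage I.1 carried; the burden remains with the complainant.
At Stage I.2 the complainant must meet the balance of probabilities (weight is at least 49): on (c) the weight is 95 less the opposing 45 gives net 50, ≥ 49, so (c) meets the standard; on (d) the weight is 85 less the opposing 36 gives net 49, ≥ 49, so (d) meets the standard.
  The complainant carries the last stage.
With every stage satisfied, the complainant prevails on this issue.
— Issue II —
At Stage II.1 the complainant must meet the balance of probabilities (weight is at least 54): on (e) the weight is 60 less the opposing 5 gives net 55, ≥ 54, so (e) meets the standard.
  The complainant carries Stage II.1; the licensee now bears the burden.
At Stage II.2 the licensee must meet the balance of probabilities (weight is at least 54): on (f) the weight is 55, which does reach 54, so (f) meets the standard.
  Stage II.2 carried; the burden shifts to the complainant.
At Stage II.3 the complainant must meet the balance of probabilities (weight is at least 54): on (g) the weight is 97 less the opposing 45 gives net 52, < 54, so (g) does not meet the standard; on (h) the weight is 67 less the opposing 14 gives net 53, < 54, so (h) does not meet the standard.
  The complainant does not carry Stage II.3.
So the licensee prevails on this issue.
Per-issue: Issue I → complainant; Issue II → licensee. The complainant must prevail on at least one issue; overall, the complainant prevails.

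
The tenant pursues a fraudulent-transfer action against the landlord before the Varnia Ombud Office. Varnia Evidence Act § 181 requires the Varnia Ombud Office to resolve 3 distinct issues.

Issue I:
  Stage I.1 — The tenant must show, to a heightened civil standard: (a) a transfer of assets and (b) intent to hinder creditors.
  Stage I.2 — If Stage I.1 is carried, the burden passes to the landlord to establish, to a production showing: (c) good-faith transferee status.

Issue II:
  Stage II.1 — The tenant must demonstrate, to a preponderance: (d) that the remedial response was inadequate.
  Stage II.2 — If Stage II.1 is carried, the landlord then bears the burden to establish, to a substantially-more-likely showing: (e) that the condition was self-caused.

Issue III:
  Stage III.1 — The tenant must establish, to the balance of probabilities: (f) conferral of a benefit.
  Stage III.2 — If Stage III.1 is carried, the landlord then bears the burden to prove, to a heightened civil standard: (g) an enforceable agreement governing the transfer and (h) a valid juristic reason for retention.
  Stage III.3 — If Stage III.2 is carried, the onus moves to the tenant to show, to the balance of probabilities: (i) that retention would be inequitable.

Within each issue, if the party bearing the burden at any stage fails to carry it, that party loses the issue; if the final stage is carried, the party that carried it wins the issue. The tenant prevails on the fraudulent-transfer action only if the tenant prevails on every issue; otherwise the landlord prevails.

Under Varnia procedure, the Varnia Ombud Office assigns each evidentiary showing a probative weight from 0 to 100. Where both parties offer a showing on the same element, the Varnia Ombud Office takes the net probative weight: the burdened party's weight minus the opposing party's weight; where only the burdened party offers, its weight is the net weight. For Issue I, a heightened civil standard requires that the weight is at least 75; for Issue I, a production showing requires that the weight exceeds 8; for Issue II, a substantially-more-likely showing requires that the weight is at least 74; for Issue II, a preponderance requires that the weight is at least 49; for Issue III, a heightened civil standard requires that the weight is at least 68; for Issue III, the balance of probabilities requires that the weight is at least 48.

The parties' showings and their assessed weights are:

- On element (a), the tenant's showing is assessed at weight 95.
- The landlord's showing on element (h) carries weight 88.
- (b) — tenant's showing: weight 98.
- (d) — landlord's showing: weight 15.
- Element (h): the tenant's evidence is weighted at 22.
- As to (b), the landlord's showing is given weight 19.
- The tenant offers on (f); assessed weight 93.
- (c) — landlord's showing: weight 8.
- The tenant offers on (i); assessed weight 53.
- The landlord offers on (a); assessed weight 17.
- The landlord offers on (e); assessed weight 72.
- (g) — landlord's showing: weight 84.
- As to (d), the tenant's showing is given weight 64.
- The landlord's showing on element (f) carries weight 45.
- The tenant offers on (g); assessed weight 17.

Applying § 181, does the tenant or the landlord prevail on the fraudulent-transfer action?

— Issue I —
Stage I.1 — burden on tenant; standard: a heightened civil standard (weight is at least 75).
    (a): 95 − 17 = 78 ≥ 75 [met]
    (b): 98 − 19 = 79 ≥ 75 [met]
  Stage I.1 is satisfied; the onus moves to the landlord.
Stage I.2 — burden on landlord; standard: a production showing (weight exceeds 8).
    (c): 8 ≤ 8 [not met]
  Not every element is met, so the landlord fails to carry Stage I.2.
So the tenant prevails on this issue.
— Issue II —
At Stage II.1 the tenant must meet a preponderance (weight is at least 49): on (d) the weight is 64 less the opposing 15 gives net 49, which does reach 49, so (d) meets the standard.
  The tenant carries Stage II.1; the landlord now bears the burden.
At Stage II.2 the landlord must meet a substantially-more-likely showing (weight is at least 74): on (e) the weight is 72, which does not reach 74, so (e) does not meet the standard.
  The landlord does not carry Stage II.2.
So the tenant prevails on this issue.
— Issue III —
At Stage III.1 the tenant must meet the balance of probabilities (weight is at least 48): on (f) the weight is 93 less the opposing 45 gives net 48, ≥ 48, so (f) meets the standard.
  Stage III.1 is satisfied; the onus moves to the landlord.
At Stage III.2 the landlord must meet a heightened civil standard (weight is at least 68): on (g) the weight is 84 less the opposing 17 gives net 67, < 68, so (g) does not meet the standard; on (h) the weight is 88 less the opposing 22 gives net 66, < 68, so (h) does not meet the standard.
  Not every element is met, so the landlord fails to carry Stage III.2.
So the tenant prevails on this issue.
Per-issue: Issue I → tenant; Issue II → tenant; Issue III → tenant. The tenant must prevail on every issue; overall, the tenant prevails.

tenant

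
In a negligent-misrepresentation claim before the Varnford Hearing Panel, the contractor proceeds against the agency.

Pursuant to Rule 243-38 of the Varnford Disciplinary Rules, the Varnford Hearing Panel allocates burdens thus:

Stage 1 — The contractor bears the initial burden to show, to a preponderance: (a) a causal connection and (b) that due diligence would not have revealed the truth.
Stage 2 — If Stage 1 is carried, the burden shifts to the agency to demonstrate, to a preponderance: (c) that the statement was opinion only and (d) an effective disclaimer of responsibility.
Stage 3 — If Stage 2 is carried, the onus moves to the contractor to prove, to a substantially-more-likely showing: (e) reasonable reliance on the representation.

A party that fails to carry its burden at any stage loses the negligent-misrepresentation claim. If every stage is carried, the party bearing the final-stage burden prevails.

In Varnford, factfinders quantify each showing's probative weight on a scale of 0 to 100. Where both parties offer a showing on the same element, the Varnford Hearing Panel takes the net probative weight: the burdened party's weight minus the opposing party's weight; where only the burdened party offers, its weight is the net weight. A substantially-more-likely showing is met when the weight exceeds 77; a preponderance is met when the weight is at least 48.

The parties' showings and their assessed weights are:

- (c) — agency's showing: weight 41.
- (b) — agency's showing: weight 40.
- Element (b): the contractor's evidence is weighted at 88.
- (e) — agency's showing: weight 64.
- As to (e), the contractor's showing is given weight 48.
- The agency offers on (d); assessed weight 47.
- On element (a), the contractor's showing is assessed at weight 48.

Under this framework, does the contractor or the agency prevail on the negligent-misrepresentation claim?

Stage 1 — burden on contractor; standard: a preponderance (weight is at least 48).
    (a): 48 ≥ 48 [met]
    (b): 88 − 40 = 48 ≥ 48 [met]
  Stage 1 is satisfied; the onus moves to the agency.
Stage 2 — burden on agency; standard: a preponderance (weight is at least 48).
    (c): 41 < 48 [not met]
    (d): 47 < 48 [not met]
  Stage 2 not carried; the agency fails its burden.
The contractor prevails.

contractor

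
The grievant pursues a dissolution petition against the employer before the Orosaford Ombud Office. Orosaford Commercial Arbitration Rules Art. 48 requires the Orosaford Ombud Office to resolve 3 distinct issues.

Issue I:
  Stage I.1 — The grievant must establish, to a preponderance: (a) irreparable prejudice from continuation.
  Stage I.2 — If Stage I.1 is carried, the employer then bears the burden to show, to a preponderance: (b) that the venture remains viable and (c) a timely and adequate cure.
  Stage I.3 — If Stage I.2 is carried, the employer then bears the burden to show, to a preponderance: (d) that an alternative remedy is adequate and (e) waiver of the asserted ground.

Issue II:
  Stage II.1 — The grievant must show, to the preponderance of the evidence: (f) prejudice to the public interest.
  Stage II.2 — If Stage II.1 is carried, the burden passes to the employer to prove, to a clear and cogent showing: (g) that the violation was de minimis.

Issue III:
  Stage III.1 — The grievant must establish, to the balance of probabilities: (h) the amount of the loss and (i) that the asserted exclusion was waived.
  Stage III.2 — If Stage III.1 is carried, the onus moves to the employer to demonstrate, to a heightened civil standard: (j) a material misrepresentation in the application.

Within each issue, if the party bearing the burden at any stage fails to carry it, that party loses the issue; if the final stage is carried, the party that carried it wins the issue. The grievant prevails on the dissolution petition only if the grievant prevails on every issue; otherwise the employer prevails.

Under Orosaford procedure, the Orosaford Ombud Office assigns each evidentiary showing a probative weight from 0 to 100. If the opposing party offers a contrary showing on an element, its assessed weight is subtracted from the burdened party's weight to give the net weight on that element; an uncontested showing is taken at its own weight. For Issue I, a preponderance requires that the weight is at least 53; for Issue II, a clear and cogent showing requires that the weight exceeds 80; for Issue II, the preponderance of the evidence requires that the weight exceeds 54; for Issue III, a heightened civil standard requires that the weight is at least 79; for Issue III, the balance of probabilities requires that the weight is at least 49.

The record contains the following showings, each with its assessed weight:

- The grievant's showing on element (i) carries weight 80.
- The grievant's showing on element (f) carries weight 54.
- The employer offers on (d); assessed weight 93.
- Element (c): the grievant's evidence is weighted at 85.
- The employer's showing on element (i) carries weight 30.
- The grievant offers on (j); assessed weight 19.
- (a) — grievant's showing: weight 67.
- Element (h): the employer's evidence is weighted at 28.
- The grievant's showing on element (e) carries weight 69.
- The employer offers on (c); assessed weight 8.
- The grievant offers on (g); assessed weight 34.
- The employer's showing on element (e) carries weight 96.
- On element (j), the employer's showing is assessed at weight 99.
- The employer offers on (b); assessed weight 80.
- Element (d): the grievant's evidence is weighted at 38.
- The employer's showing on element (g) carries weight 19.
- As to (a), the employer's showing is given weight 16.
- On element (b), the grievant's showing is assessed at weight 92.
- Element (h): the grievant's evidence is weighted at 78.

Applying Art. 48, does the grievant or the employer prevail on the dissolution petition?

— Issue I —
At Stage I.1 the grievant must meet a preponderance (weight is at least 53): on (a) the weight is 67 less the opposing 16 gives net 51, < 53, so (a) does not meet the standard.
  The grievant does not carry Stage I.1.
So the employer prevails on this issue.
— Issue II —
Stage II.1 (grievant, the preponderance of the evidence, weight exceeds 54): (f) 54 ≤ 54 — fails.
  The grievant does not carry Stage II.1.
So the employer prevails on this issue.
— Issue III —
At Stage III.1 the grievant must meet the balance of probabilities (weight is at least 49): on (h) the weight is 78 less the opposing 28 gives net 50, which does reach 49, so (h) meets the standard; on (i) the weight is 80 less the opposing 30 gives net 50, ≥ 49, so (i) meets the standard.
  All elements met. The burden passes to the employer.
At Stage III.2 the employer must meet a heightened civil standard (weight is at least 79): on (j) the weight is 99 less the opposing 19 gives net 80, ≥ 79, so (j) meets the standard.
  All elements met at the final stage.
With every stage satisfied, the employer prevails on this issue.
Per-issue: Issue I → employer; Issue II → employer; Issue III → employer. The grievant must prevail on every issue; overall, the employer prevails.

employer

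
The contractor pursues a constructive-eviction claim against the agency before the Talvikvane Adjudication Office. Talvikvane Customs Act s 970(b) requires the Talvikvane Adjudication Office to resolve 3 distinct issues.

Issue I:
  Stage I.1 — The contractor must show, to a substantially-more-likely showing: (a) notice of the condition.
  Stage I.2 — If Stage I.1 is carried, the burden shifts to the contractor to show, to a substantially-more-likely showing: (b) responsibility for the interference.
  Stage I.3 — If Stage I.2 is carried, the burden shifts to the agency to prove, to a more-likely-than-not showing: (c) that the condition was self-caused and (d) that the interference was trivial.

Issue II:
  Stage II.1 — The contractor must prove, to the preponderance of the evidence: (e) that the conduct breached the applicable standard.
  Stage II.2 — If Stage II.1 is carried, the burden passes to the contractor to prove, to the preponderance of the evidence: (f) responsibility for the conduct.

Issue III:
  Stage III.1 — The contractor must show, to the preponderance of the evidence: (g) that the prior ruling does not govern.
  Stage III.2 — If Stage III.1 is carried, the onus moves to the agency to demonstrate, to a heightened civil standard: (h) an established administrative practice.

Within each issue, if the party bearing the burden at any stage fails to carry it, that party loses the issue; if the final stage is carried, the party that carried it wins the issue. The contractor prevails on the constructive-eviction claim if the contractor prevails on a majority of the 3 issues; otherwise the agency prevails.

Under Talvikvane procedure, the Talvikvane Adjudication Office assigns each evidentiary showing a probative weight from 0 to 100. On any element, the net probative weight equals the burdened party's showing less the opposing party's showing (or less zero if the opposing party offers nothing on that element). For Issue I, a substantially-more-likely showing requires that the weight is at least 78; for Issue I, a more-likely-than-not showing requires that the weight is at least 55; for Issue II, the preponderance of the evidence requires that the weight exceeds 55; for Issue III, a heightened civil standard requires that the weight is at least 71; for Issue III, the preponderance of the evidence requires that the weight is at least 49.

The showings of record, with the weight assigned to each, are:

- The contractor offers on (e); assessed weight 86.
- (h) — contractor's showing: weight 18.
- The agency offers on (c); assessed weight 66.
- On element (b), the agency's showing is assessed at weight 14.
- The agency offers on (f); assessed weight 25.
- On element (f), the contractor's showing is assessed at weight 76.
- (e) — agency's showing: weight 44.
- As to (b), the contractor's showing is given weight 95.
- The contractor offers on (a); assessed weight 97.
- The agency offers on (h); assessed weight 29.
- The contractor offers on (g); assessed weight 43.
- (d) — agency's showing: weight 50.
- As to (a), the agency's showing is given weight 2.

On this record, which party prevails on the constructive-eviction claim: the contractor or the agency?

— Issue I —
Stage I.1 (contractor, a substantially-more-likely showing, weight is at least 78): (a) net 97−2=95 ≥ 78 — meets.
  Stage I.1 is satisfied; the contractor continues to bear the burden.
Stage I.2 (contractor, a substantially-more-likely showing, weight is at least 78): (b) net 95−14=81 ≥ 78 — meets.
  The contractor carries Stage I.2; the agency now bears the burden.
Stage I.3 (agency, a more-likely-than-not showing, weight is at least 55): (c) 66 ≥ 55 — meets; (d) 50 < 55 — fails.
  The agency does not carry Stage I.3.
The analysis ends at Stage I.3; the contractor prevails on this issue.
— Issue II —
Stage II.1 (contractor, the preponderance of the evidence, weight exceeds 55): (e) net 86−44=42 ≤ 55 — fails.
  Stage II.1 not carried; the contractor fails its burden.
The agency prevails on this issue.
— Issue III —
Stage III.1 (contractor, the preponderance of the evidence, weight is at least 49): (g) 43 < 49 — fails.
  The contractor does not carry Stage III.1.
The analysis ends at Stage III.1; the agency prevails on this issue.
Per-issue: Issue I → contractor; Issue II → agency; Issue III → agency. The contractor must prevail on a majority of issues; overall, the agency prevails.

agency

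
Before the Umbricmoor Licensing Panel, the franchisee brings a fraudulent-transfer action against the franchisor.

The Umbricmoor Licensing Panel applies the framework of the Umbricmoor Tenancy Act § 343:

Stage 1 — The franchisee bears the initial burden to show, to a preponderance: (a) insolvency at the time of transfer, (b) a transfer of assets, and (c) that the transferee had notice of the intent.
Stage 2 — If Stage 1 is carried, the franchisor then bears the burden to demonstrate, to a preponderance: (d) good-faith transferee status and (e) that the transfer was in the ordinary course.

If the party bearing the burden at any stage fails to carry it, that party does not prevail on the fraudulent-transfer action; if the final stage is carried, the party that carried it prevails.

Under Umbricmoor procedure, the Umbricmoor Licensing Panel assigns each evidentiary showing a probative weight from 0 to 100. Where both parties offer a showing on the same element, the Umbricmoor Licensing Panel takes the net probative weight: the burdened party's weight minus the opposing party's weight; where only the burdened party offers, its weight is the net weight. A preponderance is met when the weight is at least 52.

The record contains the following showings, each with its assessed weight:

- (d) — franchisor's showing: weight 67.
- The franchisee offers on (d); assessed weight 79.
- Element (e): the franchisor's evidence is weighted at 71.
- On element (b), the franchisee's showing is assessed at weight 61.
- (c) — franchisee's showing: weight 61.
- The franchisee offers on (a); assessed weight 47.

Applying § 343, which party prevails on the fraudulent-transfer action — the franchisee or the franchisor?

franchisor

At Stage 1 the franchisee must meet a preponderance (weight is at least 52): on (a) the weight is 47, which does not reach 52, so (a) does not meet the standard; on (b) the weight is 61, ≥ 52, so (b) meets the standard; on (c) the weight is 61, ≥ 52, so (c) meets the standard.
  Stage 1 not carried; the franchisee fails its burden.
The analysis ends at Stage 1; the franchisor prevails.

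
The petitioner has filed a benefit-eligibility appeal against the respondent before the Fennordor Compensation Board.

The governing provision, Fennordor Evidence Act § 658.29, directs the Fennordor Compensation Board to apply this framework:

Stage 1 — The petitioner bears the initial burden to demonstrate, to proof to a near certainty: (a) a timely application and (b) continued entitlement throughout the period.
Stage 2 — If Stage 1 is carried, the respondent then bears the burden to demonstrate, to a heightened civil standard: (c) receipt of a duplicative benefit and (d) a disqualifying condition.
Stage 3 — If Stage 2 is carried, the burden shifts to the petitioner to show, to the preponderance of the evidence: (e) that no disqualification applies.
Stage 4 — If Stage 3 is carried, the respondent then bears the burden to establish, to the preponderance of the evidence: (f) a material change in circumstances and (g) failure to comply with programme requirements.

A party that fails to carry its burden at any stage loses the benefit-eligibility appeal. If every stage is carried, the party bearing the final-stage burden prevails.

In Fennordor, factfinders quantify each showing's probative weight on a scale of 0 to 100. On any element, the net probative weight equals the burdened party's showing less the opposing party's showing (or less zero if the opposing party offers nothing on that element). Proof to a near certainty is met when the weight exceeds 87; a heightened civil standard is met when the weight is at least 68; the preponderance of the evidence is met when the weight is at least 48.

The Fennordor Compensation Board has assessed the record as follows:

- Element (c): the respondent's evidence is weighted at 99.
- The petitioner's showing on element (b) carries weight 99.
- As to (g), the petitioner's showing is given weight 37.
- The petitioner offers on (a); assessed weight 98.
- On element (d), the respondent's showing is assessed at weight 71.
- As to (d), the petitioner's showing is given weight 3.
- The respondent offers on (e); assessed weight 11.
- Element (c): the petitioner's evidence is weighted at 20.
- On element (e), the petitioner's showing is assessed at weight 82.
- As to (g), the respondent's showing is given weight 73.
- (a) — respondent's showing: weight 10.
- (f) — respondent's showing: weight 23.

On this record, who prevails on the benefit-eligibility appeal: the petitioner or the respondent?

petitioner

Stage 1 — burden on petitioner; standard: proof to a near certainty (weight exceeds 87).
    (a): 98 − 10 = 88 > 87 [met]
    (b): 99 > 87 [met]
  Stage 1 carried; the burden shifts to the respondent.
Stage 2 — burden on respondent; standard: a heightened civil standard (weight is at least 68).
    (c): 99 − 20 = 79 ≥ 68 [met]
    (d): 71 − 3 = 68 ≥ 68 [met]
  All elements met. The burden passes to the petitioner.
Stage 3 — burden on petitioner; standard: the preponderance of the evidence (weight is at least 48).
    (e): 82 − 11 = 71 ≥ 48 [met]
  All elements met. The burden passes to the respondent.
Stage 4 — burden on respondent; standard: the preponderance of the evidence (weight is at least 48).
    (f): 23 < 48 [not met]
    (g): 73 − 37 = 36 < 48 [not met]
  Stage 4 not carried; the respondent fails its burden.
The petitioner prevails.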